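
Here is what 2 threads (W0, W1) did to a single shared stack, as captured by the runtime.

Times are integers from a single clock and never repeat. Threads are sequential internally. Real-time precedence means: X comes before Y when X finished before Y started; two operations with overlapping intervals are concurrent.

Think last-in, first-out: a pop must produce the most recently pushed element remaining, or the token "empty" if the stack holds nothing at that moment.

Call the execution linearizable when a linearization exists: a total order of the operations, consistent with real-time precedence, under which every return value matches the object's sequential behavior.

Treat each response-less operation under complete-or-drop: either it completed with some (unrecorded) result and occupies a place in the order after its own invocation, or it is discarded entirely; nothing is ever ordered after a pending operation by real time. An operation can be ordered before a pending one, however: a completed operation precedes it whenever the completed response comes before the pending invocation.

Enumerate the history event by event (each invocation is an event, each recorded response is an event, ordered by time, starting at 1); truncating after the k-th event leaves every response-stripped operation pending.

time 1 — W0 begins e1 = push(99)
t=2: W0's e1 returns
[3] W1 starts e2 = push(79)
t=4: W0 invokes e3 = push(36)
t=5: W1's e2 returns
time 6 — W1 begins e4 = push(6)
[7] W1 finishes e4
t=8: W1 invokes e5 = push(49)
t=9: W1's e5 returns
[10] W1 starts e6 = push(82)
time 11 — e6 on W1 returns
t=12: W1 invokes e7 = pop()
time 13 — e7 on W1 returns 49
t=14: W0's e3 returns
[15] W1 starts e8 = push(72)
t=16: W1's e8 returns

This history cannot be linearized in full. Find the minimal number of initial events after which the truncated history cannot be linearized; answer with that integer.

13

one valid order for events 1..12 is e1, e2, e3, e4, e5, e6:
1. e1 push(99), leaving stack <99>
2. e2 push(79), leaving stack <99,79>
3. e3 push(36) (pending, included), leaving stack <99,79,36>
4. e4 push(6), leaving stack <99,79,36,6>
5. e5 push(49), leaving stack <99,79,36,6,49>
6. e6 push(82), leaving stack <99,79,36,6,49,82>
once event 13 joins (e7's response, time 13), exhaustive search finds no witness
no completion choice of the 1 pending operation (e3) rescues it — every subset was tried
take e1, e2, e4, e5, e6, e7 (pending dropped): step 6 already fails, because e7 pop() → 49 cannot occur there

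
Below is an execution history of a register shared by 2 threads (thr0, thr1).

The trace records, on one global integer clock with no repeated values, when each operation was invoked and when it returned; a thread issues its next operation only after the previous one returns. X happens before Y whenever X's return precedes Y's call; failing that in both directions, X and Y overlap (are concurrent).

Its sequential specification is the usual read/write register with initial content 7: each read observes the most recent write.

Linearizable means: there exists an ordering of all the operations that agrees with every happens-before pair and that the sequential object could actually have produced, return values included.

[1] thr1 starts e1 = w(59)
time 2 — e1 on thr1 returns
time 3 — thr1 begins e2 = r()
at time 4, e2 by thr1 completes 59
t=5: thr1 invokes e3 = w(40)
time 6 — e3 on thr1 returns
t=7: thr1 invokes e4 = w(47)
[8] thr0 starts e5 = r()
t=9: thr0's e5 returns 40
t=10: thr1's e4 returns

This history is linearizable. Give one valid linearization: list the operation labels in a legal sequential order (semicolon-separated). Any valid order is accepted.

1. e1 w(59), leaving value 59
2. e2 r() → 59, leaving value 59
3. e3 w(40), leaving value 40
4. e5 r() → 40, leaving value 40
5. e4 w(47), leaving value 47

e1; e2; e3; e5; e4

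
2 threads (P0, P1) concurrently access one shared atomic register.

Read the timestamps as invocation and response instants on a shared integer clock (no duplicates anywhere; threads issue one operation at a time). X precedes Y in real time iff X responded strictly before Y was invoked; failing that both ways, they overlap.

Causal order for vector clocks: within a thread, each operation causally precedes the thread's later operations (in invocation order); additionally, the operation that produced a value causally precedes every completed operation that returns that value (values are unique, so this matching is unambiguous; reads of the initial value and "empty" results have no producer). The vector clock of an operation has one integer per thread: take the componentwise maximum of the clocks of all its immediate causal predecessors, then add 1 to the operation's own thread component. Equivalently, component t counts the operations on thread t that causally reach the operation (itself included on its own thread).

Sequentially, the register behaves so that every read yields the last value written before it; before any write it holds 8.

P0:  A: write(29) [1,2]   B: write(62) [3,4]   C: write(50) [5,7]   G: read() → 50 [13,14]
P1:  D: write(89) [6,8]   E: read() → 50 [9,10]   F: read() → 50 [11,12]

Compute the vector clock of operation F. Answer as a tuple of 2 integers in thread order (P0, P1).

(3, 3)

D, invoked 6, has no incoming edges; only P1's bump applies → (0, 1)
A, invoked 1, has no incoming edges; only P0's bump applies → (1, 0)
invoked at 3, B merges VC(A)=(1, 0) and bumps P0's slot → (2, 0)
invoked at 5, C merges VC(B)=(2, 0) and bumps P0's slot → (3, 0)
invoked at 13, G merges VC(C)=(3, 0) and bumps P0's slot → (4, 0)
invoked at 9, E merges VC(C)=(3, 0), VC(D)=(0, 1) and bumps P1's slot → (3, 2)
invoked at 11, F merges VC(C)=(3, 0), VC(E)=(3, 2) and bumps P1's slot → (3, 3)
target: VC(F) = (3, 3)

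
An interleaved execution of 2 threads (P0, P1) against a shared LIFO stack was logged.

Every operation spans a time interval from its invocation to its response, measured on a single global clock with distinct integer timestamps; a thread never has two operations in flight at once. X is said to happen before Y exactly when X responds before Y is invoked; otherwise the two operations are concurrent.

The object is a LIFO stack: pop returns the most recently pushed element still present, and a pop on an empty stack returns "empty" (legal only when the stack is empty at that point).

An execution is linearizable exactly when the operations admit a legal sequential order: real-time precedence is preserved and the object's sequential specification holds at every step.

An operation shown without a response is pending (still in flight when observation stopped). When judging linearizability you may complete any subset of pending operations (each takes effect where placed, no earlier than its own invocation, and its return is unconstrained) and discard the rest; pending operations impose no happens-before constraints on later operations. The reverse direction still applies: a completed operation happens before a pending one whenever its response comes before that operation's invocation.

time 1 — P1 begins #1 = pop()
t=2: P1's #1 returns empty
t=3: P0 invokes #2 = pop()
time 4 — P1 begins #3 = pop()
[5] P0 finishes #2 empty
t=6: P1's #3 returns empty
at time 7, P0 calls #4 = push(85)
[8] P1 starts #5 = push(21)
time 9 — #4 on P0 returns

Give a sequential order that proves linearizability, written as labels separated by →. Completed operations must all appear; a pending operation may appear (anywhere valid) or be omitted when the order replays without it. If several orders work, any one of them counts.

#1 → #2 → #3 → #4

after step 1 (#1 pop() → empty): stack <>
after step 2 (#2 pop() → empty): stack <>
after step 3 (#3 pop() → empty): stack <>
after step 4 (#4 push(85)): stack <85>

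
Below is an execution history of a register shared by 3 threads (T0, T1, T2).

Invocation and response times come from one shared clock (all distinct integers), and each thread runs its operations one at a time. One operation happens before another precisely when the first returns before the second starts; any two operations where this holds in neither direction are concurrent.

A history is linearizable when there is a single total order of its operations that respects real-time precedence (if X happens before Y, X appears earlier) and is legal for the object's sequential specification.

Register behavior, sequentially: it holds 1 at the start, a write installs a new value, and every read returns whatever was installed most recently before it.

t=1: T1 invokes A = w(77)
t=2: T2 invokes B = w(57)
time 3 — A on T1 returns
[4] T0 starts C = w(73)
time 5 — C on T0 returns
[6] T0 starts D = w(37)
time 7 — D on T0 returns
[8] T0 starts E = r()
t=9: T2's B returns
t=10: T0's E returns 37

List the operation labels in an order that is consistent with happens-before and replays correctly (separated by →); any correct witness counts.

A → B → C → D → E

step 1: A w(77) — value 77
step 2: B w(57) — value 57
step 3: C w(73) — value 73
step 4: D w(37) — value 37
step 5: E r() → 37 — value 37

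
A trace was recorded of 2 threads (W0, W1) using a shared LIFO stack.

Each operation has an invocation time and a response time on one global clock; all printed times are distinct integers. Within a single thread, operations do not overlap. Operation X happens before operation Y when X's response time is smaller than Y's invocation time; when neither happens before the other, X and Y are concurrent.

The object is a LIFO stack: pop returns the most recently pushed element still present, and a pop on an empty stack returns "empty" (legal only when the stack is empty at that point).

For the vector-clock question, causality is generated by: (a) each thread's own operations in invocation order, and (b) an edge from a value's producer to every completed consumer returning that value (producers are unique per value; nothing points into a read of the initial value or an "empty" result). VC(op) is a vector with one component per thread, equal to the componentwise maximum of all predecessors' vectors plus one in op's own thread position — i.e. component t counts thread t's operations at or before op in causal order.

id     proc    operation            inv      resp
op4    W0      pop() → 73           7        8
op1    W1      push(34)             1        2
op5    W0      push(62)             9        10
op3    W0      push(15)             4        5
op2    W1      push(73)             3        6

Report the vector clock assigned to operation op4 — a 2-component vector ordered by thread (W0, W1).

(2, 2)

no predecessors for op1 (invoked 1): W1 increments from zero → (0, 1)
no predecessors for op3 (invoked 4): W0 increments from zero → (1, 0)
invoked at 3, op2 merges VC(op1)=(0, 1) and bumps W1's slot → (0, 2)
invoked at 7, op4 merges VC(op2)=(0, 2), VC(op3)=(1, 0) and bumps W0's slot → (2, 2)
invoked at 9, op5 merges VC(op4)=(2, 2) and bumps W0's slot → (3, 2)
target: VC(op4) = (2, 2)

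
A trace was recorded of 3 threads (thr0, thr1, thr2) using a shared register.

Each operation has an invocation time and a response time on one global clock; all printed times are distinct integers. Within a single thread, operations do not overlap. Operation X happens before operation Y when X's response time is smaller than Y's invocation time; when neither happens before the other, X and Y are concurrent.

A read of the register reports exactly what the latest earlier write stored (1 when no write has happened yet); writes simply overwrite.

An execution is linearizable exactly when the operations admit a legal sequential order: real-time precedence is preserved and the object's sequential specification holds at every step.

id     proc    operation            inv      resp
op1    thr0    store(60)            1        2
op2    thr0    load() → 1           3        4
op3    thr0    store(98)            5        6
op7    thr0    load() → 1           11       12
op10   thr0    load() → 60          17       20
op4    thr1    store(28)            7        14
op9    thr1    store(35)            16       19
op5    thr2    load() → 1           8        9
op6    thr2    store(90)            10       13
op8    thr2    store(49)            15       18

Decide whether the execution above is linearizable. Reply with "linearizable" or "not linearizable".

prefix check: 1..3 passes, 1..4 fails once op2's time-4 response joins
exactly one order of the 2 completed ops respects real time; the register replay fails
take op1, op2: step 2 already fails, because op2 load() → 1 cannot occur there

not linearizable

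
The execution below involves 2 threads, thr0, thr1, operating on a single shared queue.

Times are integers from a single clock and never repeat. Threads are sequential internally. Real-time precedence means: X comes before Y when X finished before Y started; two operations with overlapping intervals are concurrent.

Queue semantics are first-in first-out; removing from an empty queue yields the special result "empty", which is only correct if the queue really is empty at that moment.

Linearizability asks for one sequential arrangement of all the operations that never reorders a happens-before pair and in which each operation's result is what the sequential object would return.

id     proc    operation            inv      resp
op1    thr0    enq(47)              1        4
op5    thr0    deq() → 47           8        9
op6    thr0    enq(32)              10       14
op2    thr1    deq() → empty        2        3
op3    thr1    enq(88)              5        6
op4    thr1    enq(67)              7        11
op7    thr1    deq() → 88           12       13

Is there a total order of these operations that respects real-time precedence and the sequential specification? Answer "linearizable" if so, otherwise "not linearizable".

linearizable

a witness: op2, op1, op3, op4, op5, op6, op7
step 1: op2 deq() → empty — queue <>
step 2: op1 enq(47) — queue <47>
step 3: op3 enq(88) — queue <47,88>
step 4: op4 enq(67) — queue <47,88,67>
step 5: op5 deq() → 47 — queue <88,67>
step 6: op6 enq(32) — queue <88,67,32>
step 7: op7 deq() → 88 — queue <67,32>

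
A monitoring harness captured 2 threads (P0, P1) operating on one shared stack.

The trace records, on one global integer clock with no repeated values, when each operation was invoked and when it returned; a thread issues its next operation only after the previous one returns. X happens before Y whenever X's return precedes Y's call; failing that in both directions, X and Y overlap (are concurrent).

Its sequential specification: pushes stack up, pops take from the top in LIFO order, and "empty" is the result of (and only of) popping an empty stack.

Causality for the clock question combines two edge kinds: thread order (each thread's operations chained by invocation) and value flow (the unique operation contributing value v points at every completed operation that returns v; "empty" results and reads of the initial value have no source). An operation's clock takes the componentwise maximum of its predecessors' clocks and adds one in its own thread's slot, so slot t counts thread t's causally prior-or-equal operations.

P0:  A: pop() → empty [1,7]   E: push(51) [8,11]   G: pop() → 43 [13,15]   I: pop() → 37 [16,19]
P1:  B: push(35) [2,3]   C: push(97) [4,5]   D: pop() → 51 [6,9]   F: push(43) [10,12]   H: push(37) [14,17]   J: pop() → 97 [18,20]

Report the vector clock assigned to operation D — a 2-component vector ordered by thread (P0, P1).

root op B, invoked 2: fresh clock plus P1's own tick → (0, 1)
root op A, invoked 1: fresh clock plus P0's own tick → (1, 0)
C (invocation 4): componentwise max over VC(B)=(0, 1), +1 at P1, giving (0, 2)
E (invocation 8): componentwise max over VC(A)=(1, 0), +1 at P0, giving (2, 0)
D (invocation 6): componentwise max over VC(C)=(0, 2), VC(E)=(2, 0), +1 at P1, giving (2, 3)
F (invocation 10): componentwise max over VC(D)=(2, 3), +1 at P1, giving (2, 4)
H (invocation 14): componentwise max over VC(F)=(2, 4), +1 at P1, giving (2, 5)
G (invocation 13): componentwise max over VC(E)=(2, 0), VC(F)=(2, 4), +1 at P0, giving (3, 4)
J (invocation 18): componentwise max over VC(C)=(0, 2), VC(H)=(2, 5), +1 at P1, giving (2, 6)
I (invocation 16): componentwise max over VC(G)=(3, 4), VC(H)=(2, 5), +1 at P0, giving (4, 5)
target: VC(D) = (2, 3)

(2, 3)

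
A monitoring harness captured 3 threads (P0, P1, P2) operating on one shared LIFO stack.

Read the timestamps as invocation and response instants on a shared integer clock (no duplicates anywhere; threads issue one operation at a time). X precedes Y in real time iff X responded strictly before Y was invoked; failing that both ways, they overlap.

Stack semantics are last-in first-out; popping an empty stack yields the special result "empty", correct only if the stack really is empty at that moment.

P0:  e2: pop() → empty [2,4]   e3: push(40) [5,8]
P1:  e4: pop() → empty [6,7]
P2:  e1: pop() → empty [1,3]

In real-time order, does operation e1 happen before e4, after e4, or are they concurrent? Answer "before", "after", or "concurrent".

e1 spans [1,3], e4 spans [6,7]
resp(e1)=3 < inv(e4)=6

before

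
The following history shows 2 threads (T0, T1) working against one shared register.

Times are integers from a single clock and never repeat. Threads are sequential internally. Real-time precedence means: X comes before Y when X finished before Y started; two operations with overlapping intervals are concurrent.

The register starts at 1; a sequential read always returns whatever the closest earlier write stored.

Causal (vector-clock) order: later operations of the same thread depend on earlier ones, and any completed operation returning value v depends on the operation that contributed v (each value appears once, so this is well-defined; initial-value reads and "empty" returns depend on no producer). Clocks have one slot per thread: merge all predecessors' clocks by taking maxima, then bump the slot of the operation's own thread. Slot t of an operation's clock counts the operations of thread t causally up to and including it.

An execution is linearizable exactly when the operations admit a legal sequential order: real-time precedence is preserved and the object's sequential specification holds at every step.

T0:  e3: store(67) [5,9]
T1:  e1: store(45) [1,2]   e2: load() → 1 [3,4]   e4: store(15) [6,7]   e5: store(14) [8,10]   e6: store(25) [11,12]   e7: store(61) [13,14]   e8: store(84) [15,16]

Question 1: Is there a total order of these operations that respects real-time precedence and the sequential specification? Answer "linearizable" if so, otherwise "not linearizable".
not linearizable

through event 3 a valid linearization exists; event 4 (e2 responding at time 4) ends that
the completed operations (2 total) allow one real-time order; the register replay rejects it
for example e1, e2 fails at step 2: e2 load() → 1 is not legal there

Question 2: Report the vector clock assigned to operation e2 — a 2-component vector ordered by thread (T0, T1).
(0, 2)

VC(e1, invoked at 1): no causal predecessors; +1 on T1 → (0, 1)
VC(e3, invoked at 5): no causal predecessors; +1 on T0 → (1, 0)
from VC(e1)=(0, 1), e2 (invoked 3) maxes components and bumps T1 → (0, 2)
from VC(e2)=(0, 2), e4 (invoked 6) maxes components and bumps T1 → (0, 3)
from VC(e4)=(0, 3), e5 (invoked 8) maxes components and bumps T1 → (0, 4)
from VC(e5)=(0, 4), e6 (invoked 11) maxes components and bumps T1 → (0, 5)
from VC(e6)=(0, 5), e7 (invoked 13) maxes components and bumps T1 → (0, 6)
from VC(e7)=(0, 6), e8 (invoked 15) maxes components and bumps T1 → (0, 7)
target: VC(e2) = (0, 2)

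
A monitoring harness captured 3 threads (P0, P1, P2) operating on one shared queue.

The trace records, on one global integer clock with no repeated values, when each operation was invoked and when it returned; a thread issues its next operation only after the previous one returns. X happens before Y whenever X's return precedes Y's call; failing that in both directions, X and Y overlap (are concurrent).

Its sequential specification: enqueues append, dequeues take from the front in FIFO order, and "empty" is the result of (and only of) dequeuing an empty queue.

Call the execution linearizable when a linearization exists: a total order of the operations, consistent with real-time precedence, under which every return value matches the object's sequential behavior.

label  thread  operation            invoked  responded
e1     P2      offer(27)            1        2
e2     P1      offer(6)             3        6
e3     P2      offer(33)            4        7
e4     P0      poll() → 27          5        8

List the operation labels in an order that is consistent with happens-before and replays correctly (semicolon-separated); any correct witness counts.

step 1: e1 offer(27) — queue <27>
step 2: e2 offer(6) — queue <27,6>
step 3: e3 offer(33) — queue <27,6,33>
step 4: e4 poll() → 27 — queue <6,33>

e1; e2; e3; e4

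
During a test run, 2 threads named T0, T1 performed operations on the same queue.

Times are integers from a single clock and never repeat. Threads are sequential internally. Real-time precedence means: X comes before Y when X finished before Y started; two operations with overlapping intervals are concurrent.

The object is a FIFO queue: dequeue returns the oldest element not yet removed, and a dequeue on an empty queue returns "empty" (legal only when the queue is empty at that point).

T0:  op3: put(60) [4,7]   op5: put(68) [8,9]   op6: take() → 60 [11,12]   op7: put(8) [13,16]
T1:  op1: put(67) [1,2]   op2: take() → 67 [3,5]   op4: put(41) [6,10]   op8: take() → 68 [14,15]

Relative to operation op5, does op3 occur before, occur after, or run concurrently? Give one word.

op3 spans [4,7], op5 spans [8,9]
resp(op3)=7 < inv(op5)=8

before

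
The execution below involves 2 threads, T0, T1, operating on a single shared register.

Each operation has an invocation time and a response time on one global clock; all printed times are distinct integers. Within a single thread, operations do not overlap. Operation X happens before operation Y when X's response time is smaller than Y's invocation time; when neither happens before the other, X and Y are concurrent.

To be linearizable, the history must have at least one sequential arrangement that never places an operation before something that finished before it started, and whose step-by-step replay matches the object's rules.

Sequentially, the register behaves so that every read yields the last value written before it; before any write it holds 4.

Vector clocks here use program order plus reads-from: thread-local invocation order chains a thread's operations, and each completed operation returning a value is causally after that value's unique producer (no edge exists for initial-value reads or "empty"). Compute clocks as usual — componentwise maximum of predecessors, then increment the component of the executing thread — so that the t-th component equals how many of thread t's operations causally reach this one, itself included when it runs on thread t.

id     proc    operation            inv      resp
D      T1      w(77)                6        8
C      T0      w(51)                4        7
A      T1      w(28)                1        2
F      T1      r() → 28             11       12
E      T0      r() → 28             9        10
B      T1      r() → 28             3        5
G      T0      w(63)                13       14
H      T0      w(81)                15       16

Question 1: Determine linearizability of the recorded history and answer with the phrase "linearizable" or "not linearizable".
through event 9 a valid linearization exists; event 10 (E responding at time 10) ends that
3 orders of the 5 completed register ops respect real time; none is legal
e.g. A, B, C, D, E: illegal at step 5, since E r() → 28 cannot apply there
e.g. A, B, D, C, E: illegal at step 5, since E r() → 28 cannot apply there

not linearizable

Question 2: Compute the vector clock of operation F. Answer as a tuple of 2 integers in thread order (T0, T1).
root op A, invoked 1: fresh clock plus T1's own tick → (0, 1)
root op C, invoked 4: fresh clock plus T0's own tick → (1, 0)
B, invoked 3, takes VC(A)=(0, 1) under max, adds 1 for T1 → (0, 2)
D, invoked 6, takes VC(B)=(0, 2) under max, adds 1 for T1 → (0, 3)
E, invoked 9, takes VC(A)=(0, 1), VC(C)=(1, 0) under max, adds 1 for T0 → (2, 1)
F, invoked 11, takes VC(A)=(0, 1), VC(D)=(0, 3) under max, adds 1 for T1 → (0, 4)
G, invoked 13, takes VC(E)=(2, 1) under max, adds 1 for T0 → (3, 1)
H, invoked 15, takes VC(G)=(3, 1) under max, adds 1 for T0 → (4, 1)
target: VC(F) = (0, 4)

(0, 4)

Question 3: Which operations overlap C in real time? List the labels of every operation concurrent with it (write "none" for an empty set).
C spans [4,7]; an op avoiding the whole window 4..7 is ordered, any other is concurrent
A [1,2]: before
B [3,5]: concurrent
D [6,8]: concurrent
E [9,10]: after
F [11,12]: after
G [13,14]: after
H [15,16]: after

B, D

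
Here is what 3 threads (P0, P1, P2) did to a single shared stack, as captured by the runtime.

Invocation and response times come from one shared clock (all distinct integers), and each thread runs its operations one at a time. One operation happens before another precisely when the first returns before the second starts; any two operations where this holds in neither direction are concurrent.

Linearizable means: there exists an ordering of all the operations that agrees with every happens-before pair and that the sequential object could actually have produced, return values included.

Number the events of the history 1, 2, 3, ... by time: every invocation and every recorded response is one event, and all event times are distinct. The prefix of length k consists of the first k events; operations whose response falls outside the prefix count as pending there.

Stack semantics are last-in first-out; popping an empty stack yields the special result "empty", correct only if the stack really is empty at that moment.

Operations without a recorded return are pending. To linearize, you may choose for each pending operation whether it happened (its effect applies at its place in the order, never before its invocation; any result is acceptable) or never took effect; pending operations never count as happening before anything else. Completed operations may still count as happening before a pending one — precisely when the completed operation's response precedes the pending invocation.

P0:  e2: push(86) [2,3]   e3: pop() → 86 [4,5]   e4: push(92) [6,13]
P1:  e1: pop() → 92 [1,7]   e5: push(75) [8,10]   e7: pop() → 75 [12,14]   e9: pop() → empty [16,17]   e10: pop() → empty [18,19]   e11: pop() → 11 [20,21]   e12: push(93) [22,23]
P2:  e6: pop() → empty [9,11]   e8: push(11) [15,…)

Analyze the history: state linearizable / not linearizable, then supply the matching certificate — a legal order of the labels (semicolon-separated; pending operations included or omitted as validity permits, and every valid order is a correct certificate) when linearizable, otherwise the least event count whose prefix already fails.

linearizable — witness: e2; e3; e4; e1; e6; e5; e7; e9; e10; e8; e11; e12

after step 1 (e2 push(86)): stack <86>
after step 2 (e3 pop() → 86): stack <>
after step 3 (e4 push(92)): stack <92>
after step 4 (e1 pop() → 92): stack <>
after step 5 (e6 pop() → empty): stack <>
after step 6 (e5 push(75)): stack <75>
after step 7 (e7 pop() → 75): stack <>
after step 8 (e9 pop() → empty): stack <>
after step 9 (e10 pop() → empty): stack <>
after step 10 (e8 push(11) (pending, included)): stack <11>
after step 11 (e11 pop() → 11): stack <>
after step 12 (e12 push(93)): stack <93>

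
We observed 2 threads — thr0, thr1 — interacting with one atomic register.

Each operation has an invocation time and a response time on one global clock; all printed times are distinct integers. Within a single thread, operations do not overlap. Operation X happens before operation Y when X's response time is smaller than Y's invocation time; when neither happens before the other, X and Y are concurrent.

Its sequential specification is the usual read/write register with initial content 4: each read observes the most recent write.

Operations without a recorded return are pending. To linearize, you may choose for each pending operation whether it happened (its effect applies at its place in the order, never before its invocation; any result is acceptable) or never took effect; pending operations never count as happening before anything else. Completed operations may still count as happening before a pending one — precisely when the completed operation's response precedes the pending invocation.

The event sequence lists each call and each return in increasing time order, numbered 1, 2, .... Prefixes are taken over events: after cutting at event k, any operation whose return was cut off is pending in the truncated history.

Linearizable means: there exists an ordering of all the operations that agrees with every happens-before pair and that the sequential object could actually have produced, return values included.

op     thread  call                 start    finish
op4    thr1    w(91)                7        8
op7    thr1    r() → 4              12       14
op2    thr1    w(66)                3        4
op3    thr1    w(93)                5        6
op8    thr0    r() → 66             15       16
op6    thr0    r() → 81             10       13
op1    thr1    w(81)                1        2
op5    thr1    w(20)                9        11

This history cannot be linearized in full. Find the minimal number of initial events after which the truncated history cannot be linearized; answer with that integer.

events 1..12 are linearizable; a witness order is op1, op2, op3, op4, op5:
1. op1 w(81), leaving value 81
2. op2 w(66), leaving value 66
3. op3 w(93), leaving value 93
4. op4 w(91), leaving value 91
5. op5 w(20), leaving value 20
event 13 — op6's response, time 13 — after it, nothing linearizes
every completion of the 1 pending operation (op7) was checked; none linearizes
take op1, op2, op3, op4, op5, op6 (pending dropped): step 6 already fails, because op6 r() → 81 cannot occur there
take op1, op2, op3, op4, op6, op5 (pending dropped): step 5 already fails, because op6 r() → 81 cannot occur there

13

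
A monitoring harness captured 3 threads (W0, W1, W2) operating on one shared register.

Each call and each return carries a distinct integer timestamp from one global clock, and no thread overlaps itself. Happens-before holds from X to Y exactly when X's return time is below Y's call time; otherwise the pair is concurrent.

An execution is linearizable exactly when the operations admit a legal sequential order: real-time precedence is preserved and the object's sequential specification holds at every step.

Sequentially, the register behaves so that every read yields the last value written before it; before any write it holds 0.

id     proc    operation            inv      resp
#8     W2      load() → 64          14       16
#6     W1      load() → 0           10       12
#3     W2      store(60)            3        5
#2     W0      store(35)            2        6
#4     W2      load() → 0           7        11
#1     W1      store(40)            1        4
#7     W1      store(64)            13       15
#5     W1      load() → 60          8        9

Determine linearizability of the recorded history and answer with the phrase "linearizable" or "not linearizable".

already the first 11 events (up to #4's response at time 11) admit no linearization; the first 10 still do
no legal order exists: 12 real-time-consistent candidates over 5 completed register operations, all rejected
no escape via the 1 pending operation (#6): every completion choice fails
for example #1, #2, #3, #4, #5 (pending dropped) fails at step 4: #4 load() → 0 is not legal there
for example #1, #2, #3, #5, #4 (pending dropped) fails at step 5: #4 load() → 0 is not legal there

not linearizable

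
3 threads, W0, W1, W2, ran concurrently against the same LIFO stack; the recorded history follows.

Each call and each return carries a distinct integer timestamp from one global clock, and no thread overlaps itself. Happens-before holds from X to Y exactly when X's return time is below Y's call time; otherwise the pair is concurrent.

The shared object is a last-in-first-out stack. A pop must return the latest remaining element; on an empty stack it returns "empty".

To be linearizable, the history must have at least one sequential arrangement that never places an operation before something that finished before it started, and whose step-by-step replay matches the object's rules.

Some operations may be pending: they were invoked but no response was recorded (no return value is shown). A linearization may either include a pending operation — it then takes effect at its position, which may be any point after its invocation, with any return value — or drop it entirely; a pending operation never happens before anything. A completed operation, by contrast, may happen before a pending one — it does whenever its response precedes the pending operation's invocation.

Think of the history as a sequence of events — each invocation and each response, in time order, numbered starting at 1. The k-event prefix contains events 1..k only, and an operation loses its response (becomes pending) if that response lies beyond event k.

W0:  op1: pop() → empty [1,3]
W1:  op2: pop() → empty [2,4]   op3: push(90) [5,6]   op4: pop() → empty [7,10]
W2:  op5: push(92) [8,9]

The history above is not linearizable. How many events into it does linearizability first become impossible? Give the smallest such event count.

events 1..9 are still linearizable — one witness is op1, op2, op3, op4, op5:
step 1: op1 pop() → empty — stack <>
step 2: op2 pop() → empty — stack <>
step 3: op3 push(90) — stack <90>
step 4: op4 pop() (pending, included) — stack <>
step 5: op5 push(92) — stack <92>
event 10 — op4's response, time 10 — after it, nothing linearizes
one such order, op1, op2, op3, op4, op5, breaks at step 4 where op4 pop() → empty is illegal
one such order, op1, op2, op3, op5, op4, breaks at step 5 where op4 pop() → empty is illegal

10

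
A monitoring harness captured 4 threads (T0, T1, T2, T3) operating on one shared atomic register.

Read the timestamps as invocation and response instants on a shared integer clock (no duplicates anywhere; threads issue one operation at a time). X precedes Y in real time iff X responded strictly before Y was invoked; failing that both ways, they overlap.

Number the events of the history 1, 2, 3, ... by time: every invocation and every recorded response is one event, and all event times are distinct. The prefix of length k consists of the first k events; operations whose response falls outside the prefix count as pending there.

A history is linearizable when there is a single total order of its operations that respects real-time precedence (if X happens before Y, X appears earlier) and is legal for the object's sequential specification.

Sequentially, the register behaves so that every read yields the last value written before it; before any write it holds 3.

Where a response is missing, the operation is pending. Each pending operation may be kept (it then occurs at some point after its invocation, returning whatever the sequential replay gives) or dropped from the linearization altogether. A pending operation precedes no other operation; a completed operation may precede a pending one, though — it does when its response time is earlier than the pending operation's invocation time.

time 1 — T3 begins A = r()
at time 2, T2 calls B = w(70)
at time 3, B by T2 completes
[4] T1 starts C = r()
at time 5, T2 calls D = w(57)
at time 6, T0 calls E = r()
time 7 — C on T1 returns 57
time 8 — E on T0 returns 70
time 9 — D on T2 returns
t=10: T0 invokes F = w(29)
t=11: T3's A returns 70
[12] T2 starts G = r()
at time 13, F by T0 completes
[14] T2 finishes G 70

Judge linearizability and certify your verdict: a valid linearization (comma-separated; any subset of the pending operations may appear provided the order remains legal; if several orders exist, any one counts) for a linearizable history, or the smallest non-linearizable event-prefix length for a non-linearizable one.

not linearizable — minimal violating prefix: 14 events

already the first 14 events (up to G's response at time 14) admit no linearization; the first 13 still do
the 7 completed operations admit 66 real-time orders; each fails the atomic register replay
take A, B, C, D, E, F, G: step 1 already fails, because A r() → 70 cannot occur there
take A, B, C, D, E, G, F: step 1 already fails, because A r() → 70 cannot occur there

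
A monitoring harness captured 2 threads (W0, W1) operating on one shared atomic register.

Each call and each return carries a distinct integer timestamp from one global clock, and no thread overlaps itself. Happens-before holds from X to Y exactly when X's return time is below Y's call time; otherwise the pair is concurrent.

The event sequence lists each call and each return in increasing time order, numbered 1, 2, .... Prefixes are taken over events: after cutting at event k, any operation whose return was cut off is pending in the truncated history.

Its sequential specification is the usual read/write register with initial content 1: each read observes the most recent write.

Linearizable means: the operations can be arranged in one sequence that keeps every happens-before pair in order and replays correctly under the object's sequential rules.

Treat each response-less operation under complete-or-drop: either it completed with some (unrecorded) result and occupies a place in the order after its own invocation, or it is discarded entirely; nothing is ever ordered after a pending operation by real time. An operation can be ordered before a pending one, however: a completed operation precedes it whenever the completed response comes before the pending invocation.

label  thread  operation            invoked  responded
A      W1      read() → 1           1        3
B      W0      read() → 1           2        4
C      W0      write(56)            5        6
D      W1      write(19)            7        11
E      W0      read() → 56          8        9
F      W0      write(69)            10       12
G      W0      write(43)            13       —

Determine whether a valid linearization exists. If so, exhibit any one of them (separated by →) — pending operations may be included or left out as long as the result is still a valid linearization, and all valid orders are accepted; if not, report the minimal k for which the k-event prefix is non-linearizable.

linearizable — witness: A → B → C → E → D → F

after step 1 (A read() → 1): value 1
after step 2 (B read() → 1): value 1
after step 3 (C write(56)): value 56
after step 4 (E read() → 56): value 56
after step 5 (D write(19)): value 19
after step 6 (F write(69)): value 69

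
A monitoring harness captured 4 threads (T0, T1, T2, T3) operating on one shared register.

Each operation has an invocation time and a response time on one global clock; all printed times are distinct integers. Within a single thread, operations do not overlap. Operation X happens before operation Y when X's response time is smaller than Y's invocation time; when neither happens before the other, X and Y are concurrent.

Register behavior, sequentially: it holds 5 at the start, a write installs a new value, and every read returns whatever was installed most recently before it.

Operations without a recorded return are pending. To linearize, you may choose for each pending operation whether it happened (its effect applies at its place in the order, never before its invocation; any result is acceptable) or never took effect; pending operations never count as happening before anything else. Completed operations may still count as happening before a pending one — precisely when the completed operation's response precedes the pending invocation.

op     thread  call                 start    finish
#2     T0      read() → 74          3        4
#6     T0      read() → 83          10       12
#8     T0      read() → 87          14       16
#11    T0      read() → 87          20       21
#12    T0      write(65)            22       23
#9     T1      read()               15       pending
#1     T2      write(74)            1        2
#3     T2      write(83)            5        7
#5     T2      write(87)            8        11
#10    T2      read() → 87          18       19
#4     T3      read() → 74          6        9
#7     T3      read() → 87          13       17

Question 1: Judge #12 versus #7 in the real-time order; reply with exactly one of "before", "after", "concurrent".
Answer: after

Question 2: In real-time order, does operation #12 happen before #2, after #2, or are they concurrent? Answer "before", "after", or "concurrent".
Answer: after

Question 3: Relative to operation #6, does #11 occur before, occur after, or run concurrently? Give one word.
Answer: after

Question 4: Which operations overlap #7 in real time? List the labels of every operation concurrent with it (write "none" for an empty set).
Answer: #8, #9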